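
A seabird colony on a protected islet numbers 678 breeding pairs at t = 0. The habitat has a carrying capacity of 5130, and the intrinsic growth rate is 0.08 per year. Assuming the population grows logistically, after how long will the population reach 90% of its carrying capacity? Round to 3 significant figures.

51.0 years

A = (K − N₀)/N₀ = (5130 − 678)/678 = 6.5664.
Solve 5130/(1 + 6.5664·e^(−0.08t)) = 4617: 1 + 6.5664·e^(−0.08t) = 1.1111, so e^(−0.08t) = 0.0169212.
−0.08·t = ln(0.0169212) = -4.0792, so t = 4.0792/0.08 = 50.99.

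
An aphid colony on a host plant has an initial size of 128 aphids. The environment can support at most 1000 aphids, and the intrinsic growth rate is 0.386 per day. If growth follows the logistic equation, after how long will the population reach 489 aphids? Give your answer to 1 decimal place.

4.9 days

A = (K − N₀)/N₀ = (1000 − 128)/128 = 6.8125.
Solve 1000/(1 + 6.8125·e^(−0.386t)) = 489: 1 + 6.8125·e^(−0.386t) = 2.045, so e^(−0.386t) = 0.153393.
−0.386·t = ln(0.153393) = -1.8748, so t = 1.8748/0.386 = 4.8569.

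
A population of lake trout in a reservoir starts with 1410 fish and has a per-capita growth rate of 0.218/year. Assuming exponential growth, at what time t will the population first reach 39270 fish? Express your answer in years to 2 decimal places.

Set N₀·e^(rt) = 39270: e^(0.218·t) = 39270/1410 = 27.851.
0.218·t = ln(27.851) = 3.3269, so t = 3.3269/0.218 = 15.261.

15.26 years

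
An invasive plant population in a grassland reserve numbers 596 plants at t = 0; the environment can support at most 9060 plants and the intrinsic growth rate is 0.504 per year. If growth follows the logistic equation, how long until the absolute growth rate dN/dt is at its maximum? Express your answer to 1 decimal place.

5.3 years

Logistic growth is fastest at N = K/2 = 4530.
A = (K − N₀)/N₀ = 14.201. Set K/(1 + A·e^(−rt)) = K/2 → A·e^(−rt) = 1.
e^(−0.504t) = 1/14.201 = 0.0704159, so t = ln(14.201)/0.504 = 2.6533/0.504 = 5.2646.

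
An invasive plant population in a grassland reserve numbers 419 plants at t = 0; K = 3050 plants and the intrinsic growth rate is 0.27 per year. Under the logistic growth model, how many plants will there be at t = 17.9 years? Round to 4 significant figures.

2905 plants

A = (K − N₀)/N₀ = (3050 − 419)/419 = 6.2792.
N(t) = K/(1 + A·e^(−rt)) = 3050/(1 + 6.2792×e^(−0.27×17.9)).
e^(−4.833) = 0.0079626; denominator = 1 + 6.2792×0.0079626 = 1.05.
N = 3050/1.05 = 2904.76.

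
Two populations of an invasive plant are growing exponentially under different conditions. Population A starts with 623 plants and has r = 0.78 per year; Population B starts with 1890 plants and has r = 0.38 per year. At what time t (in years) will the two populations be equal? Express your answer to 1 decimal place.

Set 623·e^(0.78t) = 1890·e^(0.38t).
e^((0.78 − 0.38)t) = 1890/623 → e^(0.4·t) = 3.0337.
0.4·t = ln(3.0337) = 1.1098, so t = 1.1098/0.4 = 2.7745.

2.8 years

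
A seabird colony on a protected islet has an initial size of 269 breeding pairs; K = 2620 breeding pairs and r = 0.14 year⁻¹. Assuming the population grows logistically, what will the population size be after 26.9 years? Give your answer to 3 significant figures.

2180 breeding pairs

A = (K − N₀)/N₀ = (2620 − 269)/269 = 8.7398.
N(t) = K/(1 + A·e^(−rt)) = 2620/(1 + 8.7398×e^(−0.14×26.9)).
e^(−3.766) = 0.023144; denominator = 1 + 8.7398×0.023144 = 1.2023.
N = 2620/1.2023 = 2179.2.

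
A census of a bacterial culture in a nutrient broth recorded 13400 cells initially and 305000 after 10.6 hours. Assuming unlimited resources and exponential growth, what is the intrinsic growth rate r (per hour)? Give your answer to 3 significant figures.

From N(t) = N₀·e^(rt): e^(r·10.6) = 305000/13400 = 22.761.
r·10.6 = ln(22.761) = 3.1251, so r = 3.1251/10.6 = 0.29482.

0.295 per hour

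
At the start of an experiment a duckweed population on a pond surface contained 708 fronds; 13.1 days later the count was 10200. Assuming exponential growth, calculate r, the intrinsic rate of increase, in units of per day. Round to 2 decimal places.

0.20 per day

From N(t) = N₀·e^(rt): e^(r·13.1) = 10200/708 = 14.407.
r·13.1 = ln(14.407) = 2.6677, so r = 2.6677/13.1 = 0.20364.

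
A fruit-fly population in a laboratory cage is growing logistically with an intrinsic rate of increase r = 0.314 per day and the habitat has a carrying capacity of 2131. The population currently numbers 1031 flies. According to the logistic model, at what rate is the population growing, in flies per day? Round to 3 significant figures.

dN/dt = rN(1 − N/K) = 0.314 × 1031 × (1 − 1031/2131).
1 − 1031/2131 = 0.51619; dN/dt = 0.314 × 1031 × 0.51619 = 167.11.

167 flies per day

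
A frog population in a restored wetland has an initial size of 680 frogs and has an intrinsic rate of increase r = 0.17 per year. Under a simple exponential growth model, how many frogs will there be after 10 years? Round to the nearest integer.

N(t) = N₀·e^(rt) = 680 × e^(0.17×10) = 680 × e^1.7.
e^1.7 ≈ 5.4739, so N ≈ 680 × 5.4739 = 3722.28.

3722 frogs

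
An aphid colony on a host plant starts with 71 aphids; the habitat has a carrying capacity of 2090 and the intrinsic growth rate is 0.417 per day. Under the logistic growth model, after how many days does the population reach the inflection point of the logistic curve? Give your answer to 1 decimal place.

8.0 days

Logistic growth is fastest at N = K/2 = 1045.
A = (K − N₀)/N₀ = 28.437. Set K/(1 + A·e^(−rt)) = K/2 → A·e^(−rt) = 1.
e^(−0.417t) = 1/28.437 = 0.0351659, so t = ln(28.437)/0.417 = 3.3477/0.417 = 8.028.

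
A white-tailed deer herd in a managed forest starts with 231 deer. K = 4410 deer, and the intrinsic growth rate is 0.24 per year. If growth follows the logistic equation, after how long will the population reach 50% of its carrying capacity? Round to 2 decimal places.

12.06 years

A = (K − N₀)/N₀ = (4410 − 231)/231 = 18.091.
Solve 4410/(1 + 18.091·e^(−0.24t)) = 2205: 1 + 18.091·e^(−0.24t) = 2, so e^(−0.24t) = 0.0552764.
−0.24·t = ln(0.0552764) = -2.8954, so t = 2.8954/0.24 = 12.064.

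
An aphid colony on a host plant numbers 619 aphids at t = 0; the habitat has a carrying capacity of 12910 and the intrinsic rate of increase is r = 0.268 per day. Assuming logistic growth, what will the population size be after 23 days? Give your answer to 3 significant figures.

A = (K − N₀)/N₀ = (12910 − 619)/619 = 19.856.
N(t) = K/(1 + A·e^(−rt)) = 12910/(1 + 19.856×e^(−0.268×23)).
e^(−6.164) = 0.0021038; denominator = 1 + 19.856×0.0021038 = 1.0418.
N = 12910/1.0418 = 12392.3.

12400 aphids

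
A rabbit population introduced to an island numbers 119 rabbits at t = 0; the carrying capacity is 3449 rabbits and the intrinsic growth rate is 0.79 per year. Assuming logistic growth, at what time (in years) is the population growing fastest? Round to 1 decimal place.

Logistic growth is fastest at N = K/2 = 1724.5.
A = (K − N₀)/N₀ = 27.983. Set K/(1 + A·e^(−rt)) = K/2 → A·e^(−rt) = 1.
e^(−0.79t) = 1/27.983 = 0.0357357, so t = ln(27.983)/0.79 = 3.3316/0.79 = 4.2172.

4.2 years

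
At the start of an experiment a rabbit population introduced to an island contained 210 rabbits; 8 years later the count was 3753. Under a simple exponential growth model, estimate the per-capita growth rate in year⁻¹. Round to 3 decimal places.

0.360 per year

From N(t) = N₀·e^(rt): e^(r·8) = 3753/210 = 17.871.
r·8 = ln(17.871) = 2.8832, so r = 2.8832/8 = 0.3604.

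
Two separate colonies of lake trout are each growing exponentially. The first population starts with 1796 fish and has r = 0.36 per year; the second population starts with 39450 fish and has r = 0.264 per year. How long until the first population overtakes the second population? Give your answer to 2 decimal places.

Set 1796·e^(0.36t) = 39450·e^(0.264t).
e^((0.36 − 0.264)t) = 39450/1796 → e^(0.096·t) = 21.965.
0.096·t = ln(21.965) = 3.0895, so t = 3.0895/0.096 = 32.182.

32.18 years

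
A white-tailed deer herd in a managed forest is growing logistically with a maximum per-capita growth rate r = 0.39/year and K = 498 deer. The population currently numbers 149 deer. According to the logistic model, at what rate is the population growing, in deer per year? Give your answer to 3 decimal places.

dN/dt = rN(1 − N/K) = 0.39 × 149 × (1 − 149/498).
1 − 149/498 = 0.7008; dN/dt = 0.39 × 149 × 0.7008 = 40.724.

40.724 deer per year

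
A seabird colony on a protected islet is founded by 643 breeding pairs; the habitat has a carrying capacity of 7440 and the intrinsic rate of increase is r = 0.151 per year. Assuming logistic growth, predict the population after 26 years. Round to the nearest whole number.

A = (K − N₀)/N₀ = (7440 − 643)/643 = 10.571.
N(t) = K/(1 + A·e^(−rt)) = 7440/(1 + 10.571×e^(−0.151×26)).
e^(−3.926) = 0.019722; denominator = 1 + 10.571×0.019722 = 1.2085.
N = 7440/1.2085 = 6156.49.

6156 breeding pairs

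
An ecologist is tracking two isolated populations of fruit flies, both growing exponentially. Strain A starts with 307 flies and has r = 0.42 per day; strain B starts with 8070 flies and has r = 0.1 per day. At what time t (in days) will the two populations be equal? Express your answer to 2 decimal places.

10.22 days

Set 307·e^(0.42t) = 8070·e^(0.1t).
e^((0.42 − 0.1)t) = 8070/307 → e^(0.32·t) = 26.287.
0.32·t = ln(26.287) = 3.2691, so t = 3.2691/0.32 = 10.216.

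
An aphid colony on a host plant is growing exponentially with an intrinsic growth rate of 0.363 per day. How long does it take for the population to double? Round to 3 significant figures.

1.91 days

Doubling time t_d = ln(2)/r = 0.6931/0.363 = 1.9095.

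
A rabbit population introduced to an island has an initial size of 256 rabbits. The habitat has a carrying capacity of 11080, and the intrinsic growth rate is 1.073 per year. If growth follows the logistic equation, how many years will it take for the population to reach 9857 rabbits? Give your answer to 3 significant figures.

A = (K − N₀)/N₀ = (11080 − 256)/256 = 42.281.
Solve 11080/(1 + 42.281·e^(−1.073t)) = 9857: 1 + 42.281·e^(−1.073t) = 1.1241, so e^(−1.073t) = 0.0029345.
−1.073·t = ln(0.0029345) = -5.8312, so t = 5.8312/1.073 = 5.4345.

5.43 years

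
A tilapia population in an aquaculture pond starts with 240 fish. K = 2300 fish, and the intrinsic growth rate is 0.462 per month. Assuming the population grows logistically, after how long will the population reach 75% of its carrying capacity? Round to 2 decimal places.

A = (K − N₀)/N₀ = (2300 − 240)/240 = 8.5833.
Solve 2300/(1 + 8.5833·e^(−0.462t)) = 1725: 1 + 8.5833·e^(−0.462t) = 1.3333, so e^(−0.462t) = 0.038835.
−0.462·t = ln(0.038835) = -3.2484, so t = 3.2484/0.462 = 7.0312.

7.03 months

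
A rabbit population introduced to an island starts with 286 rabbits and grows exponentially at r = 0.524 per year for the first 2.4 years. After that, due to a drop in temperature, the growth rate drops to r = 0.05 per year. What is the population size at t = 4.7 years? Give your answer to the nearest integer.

1128 rabbits

Phase 1: N(2.4) = 286·e^(0.524×2.4) = 286·e^1.258 = 1005.85.
Phase 2 runs for 4.7 − 2.4 = 2.3 years at r = 0.05.
N(4.7) = 1005.85·e^(0.05×2.3) = 1005.85·e^0.115 = 1128.44.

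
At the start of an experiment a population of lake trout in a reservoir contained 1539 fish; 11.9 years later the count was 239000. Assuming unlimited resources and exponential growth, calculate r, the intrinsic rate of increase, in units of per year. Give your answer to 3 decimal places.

0.424 per year

From N(t) = N₀·e^(rt): e^(r·11.9) = 239000/1539 = 155.3.
r·11.9 = ln(155.3) = 5.0453, so r = 5.0453/11.9 = 0.42398.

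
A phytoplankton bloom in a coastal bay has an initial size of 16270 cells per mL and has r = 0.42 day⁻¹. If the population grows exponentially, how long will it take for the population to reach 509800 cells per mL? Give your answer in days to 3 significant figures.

8.20 days

Set N₀·e^(rt) = 509800: e^(0.42·t) = 509800/16270 = 31.334.
0.42·t = ln(31.334) = 3.4447, so t = 3.4447/0.42 = 8.2017.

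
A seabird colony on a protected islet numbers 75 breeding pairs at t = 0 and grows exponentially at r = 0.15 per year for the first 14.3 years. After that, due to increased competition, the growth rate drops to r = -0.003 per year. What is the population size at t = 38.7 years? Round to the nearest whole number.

595 breeding pairs

Phase 1: N(14.3) = 75·e^(0.15×14.3) = 75·e^2.145 = 640.653.
Phase 2 runs for 38.7 − 14.3 = 24.4 years at r = -0.003.
N(38.7) = 640.653·e^(-0.003×24.4) = 640.653·e^-0.0732 = 595.433.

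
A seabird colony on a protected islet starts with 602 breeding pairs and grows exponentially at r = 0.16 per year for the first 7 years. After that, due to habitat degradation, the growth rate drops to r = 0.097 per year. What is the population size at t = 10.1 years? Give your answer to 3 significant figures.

Phase 1: N(7) = 602·e^(0.16×7) = 602·e^1.12 = 1845.04.
Phase 2 runs for 10.1 − 7 = 3.1 years at r = 0.097.
N(10.1) = 1845.04·e^(0.097×3.1) = 1845.04·e^0.3007 = 2492.29.

2490 breeding pairs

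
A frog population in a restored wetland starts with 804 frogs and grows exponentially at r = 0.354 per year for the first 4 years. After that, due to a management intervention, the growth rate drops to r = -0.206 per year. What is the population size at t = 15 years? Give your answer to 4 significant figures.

Phase 1: N(4) = 804·e^(0.354×4) = 804·e^1.416 = 3312.97.
Phase 2 runs for 15 − 4 = 11 years at r = -0.206.
N(15) = 3312.97·e^(-0.206×11) = 3312.97·e^-2.266 = 343.642.

343.6 frogs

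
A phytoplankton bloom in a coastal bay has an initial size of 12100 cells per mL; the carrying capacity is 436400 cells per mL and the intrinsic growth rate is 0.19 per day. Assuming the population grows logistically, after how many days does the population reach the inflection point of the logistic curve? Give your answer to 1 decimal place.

Logistic growth is fastest at N = K/2 = 218200.
A = (K − N₀)/N₀ = 35.066. Set K/(1 + A·e^(−rt)) = K/2 → A·e^(−rt) = 1.
e^(−0.19t) = 1/35.066 = 0.0285176, so t = ln(35.066)/0.19 = 3.5572/0.19 = 18.722.

18.7 days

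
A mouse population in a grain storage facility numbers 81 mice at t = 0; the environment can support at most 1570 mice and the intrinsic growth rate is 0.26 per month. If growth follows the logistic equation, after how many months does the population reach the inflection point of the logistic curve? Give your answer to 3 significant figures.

11.2 months

Logistic growth is fastest at N = K/2 = 785.
A = (K − N₀)/N₀ = 18.383. Set K/(1 + A·e^(−rt)) = K/2 → A·e^(−rt) = 1.
e^(−0.26t) = 1/18.383 = 0.0543989, so t = ln(18.383)/0.26 = 2.9114/0.26 = 11.198.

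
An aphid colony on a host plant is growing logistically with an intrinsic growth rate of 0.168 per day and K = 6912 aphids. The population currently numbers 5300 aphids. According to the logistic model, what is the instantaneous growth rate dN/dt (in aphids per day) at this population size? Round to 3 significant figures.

dN/dt = rN(1 − N/K) = 0.168 × 5300 × (1 − 5300/6912).
1 − 5300/6912 = 0.23322; dN/dt = 0.168 × 5300 × 0.23322 = 207.66.

208 aphids per day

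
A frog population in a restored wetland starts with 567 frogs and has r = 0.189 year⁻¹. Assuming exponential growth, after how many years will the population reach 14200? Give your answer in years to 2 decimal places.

17.04 years

Set N₀·e^(rt) = 14200: e^(0.189·t) = 14200/567 = 25.044.
0.189·t = ln(25.044) = 3.2206, so t = 3.2206/0.189 = 17.04.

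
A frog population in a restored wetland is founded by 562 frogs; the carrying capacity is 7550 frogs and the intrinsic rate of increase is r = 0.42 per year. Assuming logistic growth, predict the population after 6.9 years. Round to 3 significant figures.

A = (K − N₀)/N₀ = (7550 − 562)/562 = 12.434.
N(t) = K/(1 + A·e^(−rt)) = 7550/(1 + 12.434×e^(−0.42×6.9)).
e^(−2.898) = 0.055133; denominator = 1 + 12.434×0.055133 = 1.6855.
N = 7550/1.6855 = 4479.28.

4480 frogs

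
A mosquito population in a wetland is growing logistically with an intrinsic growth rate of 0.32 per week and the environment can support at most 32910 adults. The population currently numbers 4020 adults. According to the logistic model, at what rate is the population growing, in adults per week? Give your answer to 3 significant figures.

dN/dt = rN(1 − N/K) = 0.32 × 4020 × (1 − 4020/32910).
1 − 4020/32910 = 0.87785; dN/dt = 0.32 × 4020 × 0.87785 = 1129.3.

1130 adults per week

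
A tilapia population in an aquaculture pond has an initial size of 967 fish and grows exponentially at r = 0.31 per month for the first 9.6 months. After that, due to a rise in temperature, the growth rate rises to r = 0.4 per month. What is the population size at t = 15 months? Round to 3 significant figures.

Phase 1: N(9.6) = 967·e^(0.31×9.6) = 967·e^2.976 = 18962.1.
Phase 2 runs for 15 − 9.6 = 5.4 months at r = 0.4.
N(15) = 18962.1·e^(0.4×5.4) = 18962.1·e^2.16 = 164423.

164000 fish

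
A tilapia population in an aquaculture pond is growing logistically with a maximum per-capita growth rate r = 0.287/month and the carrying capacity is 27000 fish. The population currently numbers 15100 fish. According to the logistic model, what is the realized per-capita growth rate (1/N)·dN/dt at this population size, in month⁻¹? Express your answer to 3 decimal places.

0.126 per month

(1/N)·dN/dt = r(1 − N/K) = 0.287 × (1 − 15100/27000).
= 0.287 × 0.44074 = 0.12649.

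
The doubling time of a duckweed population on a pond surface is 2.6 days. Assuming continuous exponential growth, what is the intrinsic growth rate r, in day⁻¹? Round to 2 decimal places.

0.27 per day

r = ln(2)/t_d = 0.6931/2.6 = 0.2666.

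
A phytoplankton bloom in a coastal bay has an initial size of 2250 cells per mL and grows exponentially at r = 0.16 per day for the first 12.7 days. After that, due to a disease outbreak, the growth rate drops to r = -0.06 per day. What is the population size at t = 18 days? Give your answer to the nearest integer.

12490 cells per mL

Phase 1: N(12.7) = 2250·e^(0.16×12.7) = 2250·e^2.032 = 17166.
Phase 2 runs for 18 − 12.7 = 5.3 days at r = -0.06.
N(18) = 17166·e^(-0.06×5.3) = 17166·e^-0.318 = 12490.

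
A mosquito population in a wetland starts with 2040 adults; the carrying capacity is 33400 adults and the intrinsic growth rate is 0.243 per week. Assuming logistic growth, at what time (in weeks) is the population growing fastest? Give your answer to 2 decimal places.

Logistic growth is fastest at N = K/2 = 16700.
A = (K − N₀)/N₀ = 15.373. Set K/(1 + A·e^(−rt)) = K/2 → A·e^(−rt) = 1.
e^(−0.243t) = 1/15.373 = 0.065051, so t = ln(15.373)/0.243 = 2.7326/0.243 = 11.245.

11.25 weeks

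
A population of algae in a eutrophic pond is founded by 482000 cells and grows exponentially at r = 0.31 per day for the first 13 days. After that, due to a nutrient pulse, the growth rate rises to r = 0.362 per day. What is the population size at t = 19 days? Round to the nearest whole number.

Phase 1: N(13) = 482000·e^(0.31×13) = 482000·e^4.03 = 2.711776×10^7.
Phase 2 runs for 19 − 13 = 6 days at r = 0.362.
N(19) = 2.711776×10^7·e^(0.362×6) = 2.711776×10^7·e^2.172 = 2.379805×10^8.

237980523 cells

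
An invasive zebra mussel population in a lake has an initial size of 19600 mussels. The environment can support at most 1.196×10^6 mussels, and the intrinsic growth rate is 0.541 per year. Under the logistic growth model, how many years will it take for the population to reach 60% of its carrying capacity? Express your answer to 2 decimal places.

8.32 years

A = (K − N₀)/N₀ = (1.196×10^6 − 19600)/19600 = 60.02.
Solve 1.196×10^6/(1 + 60.02·e^(−0.541t)) = 717600: 1 + 60.02·e^(−0.541t) = 1.6667, so e^(−0.541t) = 0.0111073.
−0.541·t = ln(0.0111073) = -4.5001, so t = 4.5001/0.541 = 8.3182.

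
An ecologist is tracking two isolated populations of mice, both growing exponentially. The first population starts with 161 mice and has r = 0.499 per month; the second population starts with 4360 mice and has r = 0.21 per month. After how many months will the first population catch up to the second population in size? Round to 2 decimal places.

Set 161·e^(0.499t) = 4360·e^(0.21t).
e^((0.499 − 0.21)t) = 4360/161 → e^(0.289·t) = 27.081.
0.289·t = ln(27.081) = 3.2988, so t = 3.2988/0.289 = 11.415.

11.41 months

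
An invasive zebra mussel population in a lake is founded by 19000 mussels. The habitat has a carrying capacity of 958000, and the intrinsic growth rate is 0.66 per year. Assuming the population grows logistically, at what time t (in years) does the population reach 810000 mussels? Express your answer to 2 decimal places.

8.49 years

A = (K − N₀)/N₀ = (958000 − 19000)/19000 = 49.421.
Solve 958000/(1 + 49.421·e^(−0.66t)) = 810000: 1 + 49.421·e^(−0.66t) = 1.1827, so e^(−0.66t) = 0.00369713.
−0.66·t = ln(0.00369713) = -5.6002, so t = 5.6002/0.66 = 8.4851.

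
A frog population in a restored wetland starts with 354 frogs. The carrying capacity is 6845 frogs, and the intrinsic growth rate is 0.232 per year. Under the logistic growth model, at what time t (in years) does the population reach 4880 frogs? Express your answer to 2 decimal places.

A = (K − N₀)/N₀ = (6845 − 354)/354 = 18.336.
Solve 6845/(1 + 18.336·e^(−0.232t)) = 4880: 1 + 18.336·e^(−0.232t) = 1.4027, so e^(−0.232t) = 0.0219601.
−0.232·t = ln(0.0219601) = -3.8185, so t = 3.8185/0.232 = 16.459.

16.46 years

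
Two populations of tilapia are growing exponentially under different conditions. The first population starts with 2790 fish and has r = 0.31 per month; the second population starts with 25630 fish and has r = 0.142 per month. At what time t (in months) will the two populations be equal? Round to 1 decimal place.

Set 2790·e^(0.31t) = 25630·e^(0.142t).
e^((0.31 − 0.142)t) = 25630/2790 → e^(0.168·t) = 9.1864.
0.168·t = ln(9.1864) = 2.2177, so t = 2.2177/0.168 = 13.201.

13.2 months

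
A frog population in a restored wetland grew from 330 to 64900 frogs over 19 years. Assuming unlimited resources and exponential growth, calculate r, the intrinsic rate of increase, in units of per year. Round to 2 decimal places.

0.28 per year

From N(t) = N₀·e^(rt): e^(r·19) = 64900/330 = 196.67.
r·19 = ln(196.67) = 5.2815, so r = 5.2815/19 = 0.27797.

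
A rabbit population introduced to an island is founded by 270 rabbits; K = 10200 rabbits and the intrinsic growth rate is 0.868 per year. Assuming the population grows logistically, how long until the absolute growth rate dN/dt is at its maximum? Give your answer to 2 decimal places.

Logistic growth is fastest at N = K/2 = 5100.
A = (K − N₀)/N₀ = 36.778. Set K/(1 + A·e^(−rt)) = K/2 → A·e^(−rt) = 1.
e^(−0.868t) = 1/36.778 = 0.0271903, so t = ln(36.778)/0.868 = 3.6049/0.868 = 4.1531.

4.15 years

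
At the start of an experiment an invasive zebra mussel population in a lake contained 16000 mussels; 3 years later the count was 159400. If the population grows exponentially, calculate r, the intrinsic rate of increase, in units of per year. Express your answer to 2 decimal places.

0.77 per year

From N(t) = N₀·e^(rt): e^(r·3) = 159400/16000 = 9.9625.
r·3 = ln(9.9625) = 2.2988, so r = 2.2988/3 = 0.76628.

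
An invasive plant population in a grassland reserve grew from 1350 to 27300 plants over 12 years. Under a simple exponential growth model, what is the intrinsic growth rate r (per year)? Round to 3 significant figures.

From N(t) = N₀·e^(rt): e^(r·12) = 27300/1350 = 20.222.
r·12 = ln(20.222) = 3.0068, so r = 3.0068/12 = 0.25057.

0.251 per year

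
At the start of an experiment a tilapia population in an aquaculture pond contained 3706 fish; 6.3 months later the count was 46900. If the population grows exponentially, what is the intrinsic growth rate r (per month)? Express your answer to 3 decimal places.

0.403 per month

From N(t) = N₀·e^(rt): e^(r·6.3) = 46900/3706 = 12.655.
r·6.3 = ln(12.655) = 2.5381, so r = 2.5381/6.3 = 0.40287.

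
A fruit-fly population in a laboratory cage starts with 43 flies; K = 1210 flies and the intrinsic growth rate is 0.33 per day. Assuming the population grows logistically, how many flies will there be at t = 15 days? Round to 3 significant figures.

1010 flies

A = (K − N₀)/N₀ = (1210 − 43)/43 = 27.14.
N(t) = K/(1 + A·e^(−rt)) = 1210/(1 + 27.14×e^(−0.33×15)).
e^(−4.95) = 0.0070834; denominator = 1 + 27.14×0.0070834 = 1.1922.
N = 1210/1.1922 = 1014.9.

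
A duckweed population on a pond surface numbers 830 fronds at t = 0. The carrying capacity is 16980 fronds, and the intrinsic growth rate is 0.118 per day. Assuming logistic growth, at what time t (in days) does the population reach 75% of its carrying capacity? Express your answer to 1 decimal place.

A = (K − N₀)/N₀ = (16980 − 830)/830 = 19.458.
Solve 16980/(1 + 19.458·e^(−0.118t)) = 12735: 1 + 19.458·e^(−0.118t) = 1.3333, so e^(−0.118t) = 0.0171311.
−0.118·t = ln(0.0171311) = -4.0669, so t = 4.0669/0.118 = 34.465.

34.5 days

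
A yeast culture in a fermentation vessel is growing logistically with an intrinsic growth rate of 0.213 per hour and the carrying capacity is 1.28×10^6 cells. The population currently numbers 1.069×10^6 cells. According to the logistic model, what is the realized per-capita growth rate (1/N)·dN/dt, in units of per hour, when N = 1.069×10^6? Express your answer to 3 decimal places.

(1/N)·dN/dt = r(1 − N/K) = 0.213 × (1 − 1.069×10^6/1.28×10^6).
= 0.213 × 0.16484 = 0.035112.

0.035 per hour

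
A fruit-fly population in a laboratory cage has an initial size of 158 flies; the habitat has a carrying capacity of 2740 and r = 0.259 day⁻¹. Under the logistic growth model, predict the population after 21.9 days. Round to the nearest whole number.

2594 flies

A = (K − N₀)/N₀ = (2740 − 158)/158 = 16.342.
N(t) = K/(1 + A·e^(−rt)) = 2740/(1 + 16.342×e^(−0.259×21.9)).
e^(−5.672) = 0.0034406; denominator = 1 + 16.342×0.0034406 = 1.0562.
N = 2740/1.0562 = 2594.14.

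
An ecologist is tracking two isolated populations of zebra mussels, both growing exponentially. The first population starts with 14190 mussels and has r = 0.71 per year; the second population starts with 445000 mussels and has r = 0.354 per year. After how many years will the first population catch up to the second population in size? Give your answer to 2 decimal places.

Set 14190·e^(0.71t) = 445000·e^(0.354t).
e^((0.71 − 0.354)t) = 445000/14190 → e^(0.356·t) = 31.36.
0.356·t = ln(31.36) = 3.4455, so t = 3.4455/0.356 = 9.6785.

9.68 years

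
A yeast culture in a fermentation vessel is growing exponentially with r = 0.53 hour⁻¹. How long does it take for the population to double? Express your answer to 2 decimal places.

1.31 hours

Doubling time t_d = ln(2)/r = 0.6931/0.53 = 1.3078.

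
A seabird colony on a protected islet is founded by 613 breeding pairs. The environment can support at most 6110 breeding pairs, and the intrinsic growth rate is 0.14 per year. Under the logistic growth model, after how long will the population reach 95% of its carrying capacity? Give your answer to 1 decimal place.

A = (K − N₀)/N₀ = (6110 − 613)/613 = 8.9674.
Solve 6110/(1 + 8.9674·e^(−0.14t)) = 5804.5: 1 + 8.9674·e^(−0.14t) = 1.0526, so e^(−0.14t) = 0.00586923.
−0.14·t = ln(0.00586923) = -5.138, so t = 5.138/0.14 = 36.7.

36.7 years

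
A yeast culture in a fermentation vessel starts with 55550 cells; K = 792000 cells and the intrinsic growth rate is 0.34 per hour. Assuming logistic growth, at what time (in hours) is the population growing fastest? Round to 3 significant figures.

Logistic growth is fastest at N = K/2 = 396000.
A = (K − N₀)/N₀ = 13.257. Set K/(1 + A·e^(−rt)) = K/2 → A·e^(−rt) = 1.
e^(−0.34t) = 1/13.257 = 0.0754294, so t = ln(13.257)/0.34 = 2.5846/0.34 = 7.6016.

7.60 hours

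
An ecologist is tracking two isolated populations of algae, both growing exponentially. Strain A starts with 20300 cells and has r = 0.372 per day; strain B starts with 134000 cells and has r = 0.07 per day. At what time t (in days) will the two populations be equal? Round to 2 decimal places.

6.25 days

Set 20300·e^(0.372t) = 134000·e^(0.07t).
e^((0.372 − 0.07)t) = 134000/20300 → e^(0.302·t) = 6.601.
0.302·t = ln(6.601) = 1.8872, so t = 1.8872/0.302 = 6.2491.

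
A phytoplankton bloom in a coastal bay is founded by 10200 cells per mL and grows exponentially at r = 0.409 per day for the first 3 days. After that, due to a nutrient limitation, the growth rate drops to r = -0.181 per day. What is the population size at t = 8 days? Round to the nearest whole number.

Phase 1: N(3) = 10200·e^(0.409×3) = 10200·e^1.227 = 34792.
Phase 2 runs for 8 − 3 = 5 days at r = -0.181.
N(8) = 34792·e^(-0.181×5) = 34792·e^-0.905 = 14074.8.

14075 cells per mL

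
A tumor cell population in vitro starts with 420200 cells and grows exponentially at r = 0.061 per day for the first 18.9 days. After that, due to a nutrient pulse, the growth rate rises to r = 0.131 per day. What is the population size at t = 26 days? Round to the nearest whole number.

3373583 cells

Phase 1: N(18.9) = 420200·e^(0.061×18.9) = 420200·e^1.153 = 1.330927×10^6.
Phase 2 runs for 26 − 18.9 = 7.1 days at r = 0.131.
N(26) = 1.330927×10^6·e^(0.131×7.1) = 1.330927×10^6·e^0.9301 = 3.373583×10^6.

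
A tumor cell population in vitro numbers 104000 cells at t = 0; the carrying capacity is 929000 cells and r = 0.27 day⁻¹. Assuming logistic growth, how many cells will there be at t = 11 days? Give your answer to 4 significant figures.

A = (K − N₀)/N₀ = (929000 − 104000)/104000 = 7.9327.
N(t) = K/(1 + A·e^(−rt)) = 929000/(1 + 7.9327×e^(−0.27×11)).
e^(−2.97) = 0.051303; denominator = 1 + 7.9327×0.051303 = 1.407.
N = 929000/1.407 = 660283.

660300 cells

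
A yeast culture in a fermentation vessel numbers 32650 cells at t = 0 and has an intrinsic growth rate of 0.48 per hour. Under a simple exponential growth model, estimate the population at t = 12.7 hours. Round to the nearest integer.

14499143 cells

N(t) = N₀·e^(rt) = 32650 × e^(0.48×12.7) = 32650 × e^6.096.
e^6.096 ≈ 444.08, so N ≈ 32650 × 444.08 = 1.449914×10^7.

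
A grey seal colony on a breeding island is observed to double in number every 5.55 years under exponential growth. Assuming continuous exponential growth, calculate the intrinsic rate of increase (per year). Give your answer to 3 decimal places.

0.125 per year

r = ln(2)/t_d = 0.6931/5.55 = 0.12489.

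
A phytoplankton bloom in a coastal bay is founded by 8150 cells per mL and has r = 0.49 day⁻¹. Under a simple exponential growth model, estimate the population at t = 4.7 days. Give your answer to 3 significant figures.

81500 cells per mL

N(t) = N₀·e^(rt) = 8150 × e^(0.49×4.7) = 8150 × e^2.303.
e^2.303 ≈ 10.004, so N ≈ 8150 × 10.004 = 81533.8.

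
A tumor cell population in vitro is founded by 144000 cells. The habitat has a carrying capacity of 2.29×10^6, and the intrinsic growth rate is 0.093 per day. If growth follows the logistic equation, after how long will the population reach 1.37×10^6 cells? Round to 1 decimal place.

A = (K − N₀)/N₀ = (2.29×10^6 − 144000)/144000 = 14.903.
Solve 2.29×10^6/(1 + 14.903·e^(−0.093t)) = 1.37×10^6: 1 + 14.903·e^(−0.093t) = 1.6715, so e^(−0.093t) = 0.0450609.
−0.093·t = ln(0.0450609) = -3.0997, so t = 3.0997/0.093 = 33.331.

33.3 days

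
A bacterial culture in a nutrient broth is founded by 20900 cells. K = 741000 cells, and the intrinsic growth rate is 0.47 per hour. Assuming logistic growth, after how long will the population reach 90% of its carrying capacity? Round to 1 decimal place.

12.2 hours

A = (K − N₀)/N₀ = (741000 − 20900)/20900 = 34.455.
Solve 741000/(1 + 34.455·e^(−0.47t)) = 666900: 1 + 34.455·e^(−0.47t) = 1.1111, so e^(−0.47t) = 0.00322486.
−0.47·t = ln(0.00322486) = -5.7369, so t = 5.7369/0.47 = 12.206.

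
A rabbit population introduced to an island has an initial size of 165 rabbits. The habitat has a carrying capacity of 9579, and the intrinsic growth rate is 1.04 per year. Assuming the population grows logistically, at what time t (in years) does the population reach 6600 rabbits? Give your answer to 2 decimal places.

A = (K − N₀)/N₀ = (9579 − 165)/165 = 57.055.
Solve 9579/(1 + 57.055·e^(−1.04t)) = 6600: 1 + 57.055·e^(−1.04t) = 1.4514, so e^(−1.04t) = 0.00791109.
−1.04·t = ln(0.00791109) = -4.8395, so t = 4.8395/1.04 = 4.6534.

4.65 years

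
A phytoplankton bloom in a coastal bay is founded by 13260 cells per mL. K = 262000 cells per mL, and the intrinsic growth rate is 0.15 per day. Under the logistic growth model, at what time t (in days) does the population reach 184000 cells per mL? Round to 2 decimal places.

25.27 days

A = (K − N₀)/N₀ = (262000 − 13260)/13260 = 18.759.
Solve 262000/(1 + 18.759·e^(−0.15t)) = 184000: 1 + 18.759·e^(−0.15t) = 1.4239, so e^(−0.15t) = 0.0225982.
−0.15·t = ln(0.0225982) = -3.7899, so t = 3.7899/0.15 = 25.266.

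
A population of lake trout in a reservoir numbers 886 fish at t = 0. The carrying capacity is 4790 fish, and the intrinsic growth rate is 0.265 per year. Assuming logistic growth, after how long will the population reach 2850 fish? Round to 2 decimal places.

7.05 years

A = (K − N₀)/N₀ = (4790 − 886)/886 = 4.4063.
Solve 4790/(1 + 4.4063·e^(−0.265t)) = 2850: 1 + 4.4063·e^(−0.265t) = 1.6807, so e^(−0.265t) = 0.154483.
−0.265·t = ln(0.154483) = -1.8677, so t = 1.8677/0.265 = 7.0478.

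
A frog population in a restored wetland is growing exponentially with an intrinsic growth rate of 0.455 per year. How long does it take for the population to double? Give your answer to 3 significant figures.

Doubling time t_d = ln(2)/r = 0.6931/0.455 = 1.5234.

1.52 years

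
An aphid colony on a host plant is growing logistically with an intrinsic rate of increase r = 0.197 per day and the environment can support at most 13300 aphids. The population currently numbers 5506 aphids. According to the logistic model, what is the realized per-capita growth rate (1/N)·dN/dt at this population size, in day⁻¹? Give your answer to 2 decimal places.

(1/N)·dN/dt = r(1 − N/K) = 0.197 × (1 − 5506/13300).
= 0.197 × 0.58602 = 0.11544.

0.12 per day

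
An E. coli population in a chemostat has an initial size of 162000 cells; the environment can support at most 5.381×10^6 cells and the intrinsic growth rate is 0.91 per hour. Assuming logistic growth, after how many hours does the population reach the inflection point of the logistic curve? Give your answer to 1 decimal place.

3.8 hours

Logistic growth is fastest at N = K/2 = 2.6905×10^6.
A = (K − N₀)/N₀ = 32.216. Set K/(1 + A·e^(−rt)) = K/2 → A·e^(−rt) = 1.
e^(−0.91t) = 1/32.216 = 0.0310404, so t = ln(32.216)/0.91 = 3.4725/0.91 = 3.8159.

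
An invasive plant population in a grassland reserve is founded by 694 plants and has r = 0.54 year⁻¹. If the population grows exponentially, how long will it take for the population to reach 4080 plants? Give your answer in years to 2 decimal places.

Set N₀·e^(rt) = 4080: e^(0.54·t) = 4080/694 = 5.879.
0.54·t = ln(5.879) = 1.7714, so t = 1.7714/0.54 = 3.2803.

3.28 years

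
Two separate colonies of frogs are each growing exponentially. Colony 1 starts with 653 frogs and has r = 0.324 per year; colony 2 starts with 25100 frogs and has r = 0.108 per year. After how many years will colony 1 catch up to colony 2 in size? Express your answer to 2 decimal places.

16.89 years

Set 653·e^(0.324t) = 25100·e^(0.108t).
e^((0.324 − 0.108)t) = 25100/653 → e^(0.216·t) = 38.438.
0.216·t = ln(38.438) = 3.649, so t = 3.649/0.216 = 16.894.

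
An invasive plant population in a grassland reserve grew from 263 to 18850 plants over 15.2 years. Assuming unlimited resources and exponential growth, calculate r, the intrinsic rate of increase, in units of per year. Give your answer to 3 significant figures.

From N(t) = N₀·e^(rt): e^(r·15.2) = 18850/263 = 71.673.
r·15.2 = ln(71.673) = 4.2721, so r = 4.2721/15.2 = 0.28106.

0.281 per year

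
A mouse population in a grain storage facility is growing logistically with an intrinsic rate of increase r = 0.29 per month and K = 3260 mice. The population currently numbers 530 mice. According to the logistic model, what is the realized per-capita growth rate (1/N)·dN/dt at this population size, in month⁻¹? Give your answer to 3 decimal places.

0.243 per month

(1/N)·dN/dt = r(1 − N/K) = 0.29 × (1 − 530/3260).
= 0.29 × 0.83742 = 0.24285.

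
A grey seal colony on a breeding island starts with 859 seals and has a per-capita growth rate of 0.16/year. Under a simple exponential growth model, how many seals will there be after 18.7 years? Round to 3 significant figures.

17100 seals

N(t) = N₀·e^(rt) = 859 × e^(0.16×18.7) = 859 × e^2.992.
e^2.992 ≈ 19.925, so N ≈ 859 × 19.925 = 17116.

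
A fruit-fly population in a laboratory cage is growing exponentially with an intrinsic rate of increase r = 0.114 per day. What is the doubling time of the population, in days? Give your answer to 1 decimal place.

6.1 days

Doubling time t_d = ln(2)/r = 0.6931/0.114 = 6.0802.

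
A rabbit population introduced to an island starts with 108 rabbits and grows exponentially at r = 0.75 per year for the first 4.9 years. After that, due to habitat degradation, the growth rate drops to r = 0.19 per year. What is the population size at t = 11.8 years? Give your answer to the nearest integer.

15806 rabbits

Phase 1: N(4.9) = 108·e^(0.75×4.9) = 108·e^3.675 = 4260.45.
Phase 2 runs for 11.8 − 4.9 = 6.9 years at r = 0.19.
N(11.8) = 4260.45·e^(0.19×6.9) = 4260.45·e^1.311 = 15805.8.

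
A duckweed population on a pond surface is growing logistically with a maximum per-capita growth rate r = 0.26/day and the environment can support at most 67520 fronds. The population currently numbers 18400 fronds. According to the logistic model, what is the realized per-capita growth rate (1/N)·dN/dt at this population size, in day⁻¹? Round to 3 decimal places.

(1/N)·dN/dt = r(1 − N/K) = 0.26 × (1 − 18400/67520).
= 0.26 × 0.72749 = 0.18915.

0.189 per day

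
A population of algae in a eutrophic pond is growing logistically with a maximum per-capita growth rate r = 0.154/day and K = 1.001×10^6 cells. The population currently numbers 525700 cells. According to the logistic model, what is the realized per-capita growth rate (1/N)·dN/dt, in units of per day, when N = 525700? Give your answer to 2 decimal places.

0.07 per day

(1/N)·dN/dt = r(1 − N/K) = 0.154 × (1 − 525700/1.001×10^6).
= 0.154 × 0.47483 = 0.073123.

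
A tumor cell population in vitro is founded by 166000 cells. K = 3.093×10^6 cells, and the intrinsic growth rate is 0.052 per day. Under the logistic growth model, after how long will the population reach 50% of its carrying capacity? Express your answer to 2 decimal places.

55.19 days

A = (K − N₀)/N₀ = (3.093×10^6 − 166000)/166000 = 17.633.
Solve 3.093×10^6/(1 + 17.633·e^(−0.052t)) = 1.5465×10^6: 1 + 17.633·e^(−0.052t) = 2, so e^(−0.052t) = 0.0567134.
−0.052·t = ln(0.0567134) = -2.8697, so t = 2.8697/0.052 = 55.187.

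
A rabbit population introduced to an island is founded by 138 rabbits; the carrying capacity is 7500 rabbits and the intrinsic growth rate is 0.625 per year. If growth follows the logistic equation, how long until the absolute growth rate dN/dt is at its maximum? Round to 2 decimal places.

6.36 years

Logistic growth is fastest at N = K/2 = 3750.
A = (K − N₀)/N₀ = 53.348. Set K/(1 + A·e^(−rt)) = K/2 → A·e^(−rt) = 1.
e^(−0.625t) = 1/53.348 = 0.0187449, so t = ln(53.348)/0.625 = 3.9768/0.625 = 6.3629.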